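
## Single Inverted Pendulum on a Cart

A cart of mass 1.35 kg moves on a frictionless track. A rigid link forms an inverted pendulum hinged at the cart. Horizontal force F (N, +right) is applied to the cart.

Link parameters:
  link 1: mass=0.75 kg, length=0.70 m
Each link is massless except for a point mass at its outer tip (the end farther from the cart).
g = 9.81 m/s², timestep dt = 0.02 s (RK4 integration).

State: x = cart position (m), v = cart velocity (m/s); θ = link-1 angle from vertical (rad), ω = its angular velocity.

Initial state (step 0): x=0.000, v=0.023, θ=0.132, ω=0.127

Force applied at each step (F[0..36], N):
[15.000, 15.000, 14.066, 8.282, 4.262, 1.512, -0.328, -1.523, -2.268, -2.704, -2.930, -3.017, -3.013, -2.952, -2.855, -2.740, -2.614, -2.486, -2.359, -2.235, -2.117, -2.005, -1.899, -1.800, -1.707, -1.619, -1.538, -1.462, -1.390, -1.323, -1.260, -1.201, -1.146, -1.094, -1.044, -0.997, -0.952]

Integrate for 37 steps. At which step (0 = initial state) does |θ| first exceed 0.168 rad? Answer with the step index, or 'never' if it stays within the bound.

apply F[0]=+15.000 → step 1: x=0.003, v=0.229, θ=0.132, ω=-0.128
apply F[1]=+15.000 → step 2: x=0.009, v=0.435, θ=0.127, ω=-0.384
apply F[2]=+14.066 → step 3: x=0.020, v=0.629, θ=0.117, ω=-0.624
apply F[3]=+8.282 → step 4: x=0.033, v=0.740, θ=0.103, ω=-0.750
apply F[4]=+4.262 → step 5: x=0.049, v=0.793, θ=0.088, ω=-0.799
apply F[5]=+1.512 → step 6: x=0.065, v=0.807, θ=0.072, ω=-0.797
apply F[6]=-0.328 → step 7: x=0.081, v=0.795, θ=0.056, ω=-0.763
apply F[7]=-1.523 → step 8: x=0.096, v=0.768, θ=0.041, ω=-0.710
apply F[8]=-2.268 → step 9: x=0.111, v=0.730, θ=0.028, ω=-0.647
apply F[9]=-2.704 → step 10: x=0.126, v=0.688, θ=0.016, ω=-0.580
apply F[10]=-2.930 → step 11: x=0.139, v=0.644, θ=0.005, ω=-0.514
apply F[11]=-3.017 → step 12: x=0.151, v=0.599, θ=-0.005, ω=-0.450
apply F[12]=-3.013 → step 13: x=0.163, v=0.555, θ=-0.013, ω=-0.391
apply F[13]=-2.952 → step 14: x=0.174, v=0.513, θ=-0.021, ω=-0.336
apply F[14]=-2.855 → step 15: x=0.183, v=0.474, θ=-0.027, ω=-0.286
apply F[15]=-2.740 → step 16: x=0.193, v=0.436, θ=-0.032, ω=-0.240
apply F[16]=-2.614 → step 17: x=0.201, v=0.401, θ=-0.037, ω=-0.200
apply F[17]=-2.486 → step 18: x=0.209, v=0.369, θ=-0.040, ω=-0.164
apply F[18]=-2.359 → step 19: x=0.216, v=0.338, θ=-0.043, ω=-0.133
apply F[19]=-2.235 → step 20: x=0.222, v=0.310, θ=-0.046, ω=-0.105
apply F[20]=-2.117 → step 21: x=0.228, v=0.284, θ=-0.047, ω=-0.080
apply F[21]=-2.005 → step 22: x=0.234, v=0.259, θ=-0.049, ω=-0.059
apply F[22]=-1.899 → step 23: x=0.239, v=0.237, θ=-0.050, ω=-0.040
apply F[23]=-1.800 → step 24: x=0.243, v=0.216, θ=-0.050, ω=-0.024
apply F[24]=-1.707 → step 25: x=0.247, v=0.196, θ=-0.051, ω=-0.010
apply F[25]=-1.619 → step 26: x=0.251, v=0.177, θ=-0.051, ω=0.002
apply F[26]=-1.538 → step 27: x=0.254, v=0.160, θ=-0.051, ω=0.012
apply F[27]=-1.462 → step 28: x=0.257, v=0.144, θ=-0.050, ω=0.021
apply F[28]=-1.390 → step 29: x=0.260, v=0.129, θ=-0.050, ω=0.029
apply F[29]=-1.323 → step 30: x=0.262, v=0.115, θ=-0.049, ω=0.035
apply F[30]=-1.260 → step 31: x=0.265, v=0.101, θ=-0.048, ω=0.040
apply F[31]=-1.201 → step 32: x=0.267, v=0.089, θ=-0.048, ω=0.045
apply F[32]=-1.146 → step 33: x=0.268, v=0.077, θ=-0.047, ω=0.048
apply F[33]=-1.094 → step 34: x=0.270, v=0.066, θ=-0.046, ω=0.051
apply F[34]=-1.044 → step 35: x=0.271, v=0.055, θ=-0.045, ω=0.054
apply F[35]=-0.997 → step 36: x=0.272, v=0.045, θ=-0.044, ω=0.056
apply F[36]=-0.952 → step 37: x=0.273, v=0.036, θ=-0.042, ω=0.057
max |θ| = 0.132 ≤ 0.168 over all 38 states.

Answer: never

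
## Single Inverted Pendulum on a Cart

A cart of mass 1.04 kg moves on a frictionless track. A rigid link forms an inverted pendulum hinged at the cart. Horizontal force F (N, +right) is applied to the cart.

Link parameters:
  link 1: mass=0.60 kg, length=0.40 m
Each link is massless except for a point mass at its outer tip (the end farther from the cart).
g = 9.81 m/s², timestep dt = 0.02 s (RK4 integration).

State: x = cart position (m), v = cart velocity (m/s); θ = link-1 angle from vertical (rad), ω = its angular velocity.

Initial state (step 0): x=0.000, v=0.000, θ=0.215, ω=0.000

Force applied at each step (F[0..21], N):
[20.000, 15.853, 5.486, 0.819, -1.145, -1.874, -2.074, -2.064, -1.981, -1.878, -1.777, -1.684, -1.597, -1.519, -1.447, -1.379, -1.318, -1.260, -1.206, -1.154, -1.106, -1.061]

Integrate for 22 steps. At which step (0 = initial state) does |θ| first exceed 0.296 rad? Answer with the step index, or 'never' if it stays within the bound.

Answer: never

Derivation:
apply F[0]=+20.000 → step 1: x=0.004, v=0.352, θ=0.207, ω=-0.758
apply F[1]=+15.853 → step 2: x=0.013, v=0.630, θ=0.186, ω=-1.342
apply F[2]=+5.486 → step 3: x=0.027, v=0.717, θ=0.158, ω=-1.471
apply F[3]=+0.819 → step 4: x=0.041, v=0.718, θ=0.130, ω=-1.403
apply F[4]=-1.145 → step 5: x=0.055, v=0.684, θ=0.103, ω=-1.262
apply F[5]=-1.874 → step 6: x=0.068, v=0.638, θ=0.079, ω=-1.105
apply F[6]=-2.074 → step 7: x=0.081, v=0.591, θ=0.059, ω=-0.953
apply F[7]=-2.064 → step 8: x=0.092, v=0.546, θ=0.041, ω=-0.816
apply F[8]=-1.981 → step 9: x=0.103, v=0.504, θ=0.026, ω=-0.696
apply F[9]=-1.878 → step 10: x=0.112, v=0.466, θ=0.013, ω=-0.590
apply F[10]=-1.777 → step 11: x=0.121, v=0.431, θ=0.002, ω=-0.499
apply F[11]=-1.684 → step 12: x=0.130, v=0.399, θ=-0.007, ω=-0.420
apply F[12]=-1.597 → step 13: x=0.137, v=0.370, θ=-0.015, ω=-0.351
apply F[13]=-1.519 → step 14: x=0.144, v=0.342, θ=-0.021, ω=-0.292
apply F[14]=-1.447 → step 15: x=0.151, v=0.317, θ=-0.026, ω=-0.241
apply F[15]=-1.379 → step 16: x=0.157, v=0.294, θ=-0.031, ω=-0.197
apply F[16]=-1.318 → step 17: x=0.163, v=0.272, θ=-0.034, ω=-0.159
apply F[17]=-1.260 → step 18: x=0.168, v=0.252, θ=-0.037, ω=-0.126
apply F[18]=-1.206 → step 19: x=0.173, v=0.233, θ=-0.039, ω=-0.097
apply F[19]=-1.154 → step 20: x=0.177, v=0.216, θ=-0.041, ω=-0.073
apply F[20]=-1.106 → step 21: x=0.181, v=0.199, θ=-0.042, ω=-0.052
apply F[21]=-1.061 → step 22: x=0.185, v=0.183, θ=-0.043, ω=-0.034
max |θ| = 0.215 ≤ 0.296 over all 23 states.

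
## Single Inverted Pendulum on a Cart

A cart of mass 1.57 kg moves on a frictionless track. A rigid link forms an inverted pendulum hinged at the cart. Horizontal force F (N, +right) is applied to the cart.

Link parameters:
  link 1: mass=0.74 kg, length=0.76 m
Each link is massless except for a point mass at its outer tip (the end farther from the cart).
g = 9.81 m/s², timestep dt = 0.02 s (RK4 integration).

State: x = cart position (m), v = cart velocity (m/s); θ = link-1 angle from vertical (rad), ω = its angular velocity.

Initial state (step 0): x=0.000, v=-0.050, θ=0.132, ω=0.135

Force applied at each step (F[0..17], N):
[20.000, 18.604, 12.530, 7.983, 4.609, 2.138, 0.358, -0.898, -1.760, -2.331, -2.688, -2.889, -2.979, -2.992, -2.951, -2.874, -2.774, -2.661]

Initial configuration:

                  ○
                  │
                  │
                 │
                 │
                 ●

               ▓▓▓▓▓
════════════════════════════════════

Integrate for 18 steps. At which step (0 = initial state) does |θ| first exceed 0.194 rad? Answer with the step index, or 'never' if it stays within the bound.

Answer: never

Derivation:
apply F[0]=+20.000 → step 1: x=0.001, v=0.191, θ=0.132, ω=-0.145
apply F[1]=+18.604 → step 2: x=0.007, v=0.414, θ=0.126, ω=-0.403
apply F[2]=+12.530 → step 3: x=0.017, v=0.562, θ=0.117, ω=-0.564
apply F[3]=+7.983 → step 4: x=0.029, v=0.653, θ=0.105, ω=-0.655
apply F[4]=+4.609 → step 5: x=0.043, v=0.703, θ=0.091, ω=-0.695
apply F[5]=+2.138 → step 6: x=0.057, v=0.723, θ=0.077, ω=-0.699
apply F[6]=+0.358 → step 7: x=0.072, v=0.721, θ=0.063, ω=-0.679
apply F[7]=-0.898 → step 8: x=0.086, v=0.704, θ=0.050, ω=-0.643
apply F[8]=-1.760 → step 9: x=0.100, v=0.678, θ=0.038, ω=-0.597
apply F[9]=-2.331 → step 10: x=0.113, v=0.646, θ=0.026, ω=-0.546
apply F[10]=-2.688 → step 11: x=0.125, v=0.609, θ=0.016, ω=-0.493
apply F[11]=-2.889 → step 12: x=0.137, v=0.572, θ=0.007, ω=-0.440
apply F[12]=-2.979 → step 13: x=0.148, v=0.533, θ=-0.002, ω=-0.390
apply F[13]=-2.992 → step 14: x=0.159, v=0.496, θ=-0.009, ω=-0.341
apply F[14]=-2.951 → step 15: x=0.168, v=0.459, θ=-0.015, ω=-0.297
apply F[15]=-2.874 → step 16: x=0.177, v=0.424, θ=-0.021, ω=-0.255
apply F[16]=-2.774 → step 17: x=0.185, v=0.391, θ=-0.026, ω=-0.218
apply F[17]=-2.661 → step 18: x=0.193, v=0.360, θ=-0.030, ω=-0.184
max |θ| = 0.132 ≤ 0.194 over all 19 states.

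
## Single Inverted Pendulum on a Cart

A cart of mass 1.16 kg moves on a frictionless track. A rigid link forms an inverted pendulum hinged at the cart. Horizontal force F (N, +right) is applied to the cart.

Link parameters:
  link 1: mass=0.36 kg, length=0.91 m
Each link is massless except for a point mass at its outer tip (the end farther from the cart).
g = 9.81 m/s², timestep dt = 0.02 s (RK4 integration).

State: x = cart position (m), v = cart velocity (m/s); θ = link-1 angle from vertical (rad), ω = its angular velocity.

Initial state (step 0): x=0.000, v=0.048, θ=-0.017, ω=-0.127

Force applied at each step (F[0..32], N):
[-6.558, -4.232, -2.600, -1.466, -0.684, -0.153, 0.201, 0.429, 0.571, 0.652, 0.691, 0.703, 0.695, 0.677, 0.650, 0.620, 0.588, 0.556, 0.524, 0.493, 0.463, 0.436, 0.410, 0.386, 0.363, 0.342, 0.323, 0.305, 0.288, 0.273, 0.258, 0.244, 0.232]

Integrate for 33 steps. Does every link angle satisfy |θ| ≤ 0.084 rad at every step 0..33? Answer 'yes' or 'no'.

apply F[0]=-6.558 → step 1: x=-0.000, v=-0.064, θ=-0.018, ω=-0.008
apply F[1]=-4.232 → step 2: x=-0.002, v=-0.136, θ=-0.018, ω=0.067
apply F[2]=-2.600 → step 3: x=-0.005, v=-0.180, θ=-0.016, ω=0.112
apply F[3]=-1.466 → step 4: x=-0.009, v=-0.204, θ=-0.013, ω=0.135
apply F[4]=-0.684 → step 5: x=-0.013, v=-0.215, θ=-0.011, ω=0.145
apply F[5]=-0.153 → step 6: x=-0.018, v=-0.217, θ=-0.008, ω=0.145
apply F[6]=+0.201 → step 7: x=-0.022, v=-0.213, θ=-0.005, ω=0.139
apply F[7]=+0.429 → step 8: x=-0.026, v=-0.206, θ=-0.002, ω=0.130
apply F[8]=+0.571 → step 9: x=-0.030, v=-0.196, θ=0.000, ω=0.119
apply F[9]=+0.652 → step 10: x=-0.034, v=-0.185, θ=0.002, ω=0.107
apply F[10]=+0.691 → step 11: x=-0.038, v=-0.173, θ=0.005, ω=0.095
apply F[11]=+0.703 → step 12: x=-0.041, v=-0.161, θ=0.006, ω=0.083
apply F[12]=+0.695 → step 13: x=-0.044, v=-0.150, θ=0.008, ω=0.072
apply F[13]=+0.677 → step 14: x=-0.047, v=-0.138, θ=0.009, ω=0.062
apply F[14]=+0.650 → step 15: x=-0.050, v=-0.128, θ=0.010, ω=0.052
apply F[15]=+0.620 → step 16: x=-0.052, v=-0.118, θ=0.011, ω=0.044
apply F[16]=+0.588 → step 17: x=-0.054, v=-0.108, θ=0.012, ω=0.036
apply F[17]=+0.556 → step 18: x=-0.056, v=-0.100, θ=0.013, ω=0.029
apply F[18]=+0.524 → step 19: x=-0.058, v=-0.091, θ=0.013, ω=0.022
apply F[19]=+0.493 → step 20: x=-0.060, v=-0.084, θ=0.014, ω=0.017
apply F[20]=+0.463 → step 21: x=-0.062, v=-0.076, θ=0.014, ω=0.012
apply F[21]=+0.436 → step 22: x=-0.063, v=-0.070, θ=0.014, ω=0.008
apply F[22]=+0.410 → step 23: x=-0.064, v=-0.064, θ=0.014, ω=0.004
apply F[23]=+0.386 → step 24: x=-0.066, v=-0.058, θ=0.014, ω=0.001
apply F[24]=+0.363 → step 25: x=-0.067, v=-0.052, θ=0.014, ω=-0.002
apply F[25]=+0.342 → step 26: x=-0.068, v=-0.047, θ=0.014, ω=-0.005
apply F[26]=+0.323 → step 27: x=-0.069, v=-0.043, θ=0.014, ω=-0.007
apply F[27]=+0.305 → step 28: x=-0.069, v=-0.038, θ=0.014, ω=-0.008
apply F[28]=+0.288 → step 29: x=-0.070, v=-0.034, θ=0.014, ω=-0.010
apply F[29]=+0.273 → step 30: x=-0.071, v=-0.030, θ=0.014, ω=-0.011
apply F[30]=+0.258 → step 31: x=-0.071, v=-0.027, θ=0.013, ω=-0.012
apply F[31]=+0.244 → step 32: x=-0.072, v=-0.023, θ=0.013, ω=-0.013
apply F[32]=+0.232 → step 33: x=-0.072, v=-0.020, θ=0.013, ω=-0.014
Max |angle| over trajectory = 0.018 rad; bound = 0.084 → within bound.

Answer: yes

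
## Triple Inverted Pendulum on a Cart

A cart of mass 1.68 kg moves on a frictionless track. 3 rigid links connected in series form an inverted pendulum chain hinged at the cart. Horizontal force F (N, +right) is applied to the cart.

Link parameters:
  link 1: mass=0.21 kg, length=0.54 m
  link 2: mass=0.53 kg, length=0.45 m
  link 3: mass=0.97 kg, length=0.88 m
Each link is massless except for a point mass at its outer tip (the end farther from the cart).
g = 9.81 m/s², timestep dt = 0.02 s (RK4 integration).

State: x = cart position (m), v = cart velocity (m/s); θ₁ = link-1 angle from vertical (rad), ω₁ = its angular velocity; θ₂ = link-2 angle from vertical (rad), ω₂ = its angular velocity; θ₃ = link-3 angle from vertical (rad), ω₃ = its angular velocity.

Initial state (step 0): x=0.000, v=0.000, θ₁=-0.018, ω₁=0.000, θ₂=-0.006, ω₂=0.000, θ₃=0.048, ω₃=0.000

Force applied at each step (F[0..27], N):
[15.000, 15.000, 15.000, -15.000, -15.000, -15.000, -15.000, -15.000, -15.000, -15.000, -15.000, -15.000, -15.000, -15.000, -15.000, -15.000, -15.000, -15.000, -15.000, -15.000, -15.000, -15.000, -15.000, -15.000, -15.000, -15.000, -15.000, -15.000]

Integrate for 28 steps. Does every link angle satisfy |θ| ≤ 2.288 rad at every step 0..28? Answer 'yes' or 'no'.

apply F[0]=+15.000 → step 1: x=0.002, v=0.182, θ₁=-0.022, ω₁=-0.378, θ₂=-0.006, ω₂=0.004, θ₃=0.048, ω₃=0.033
apply F[1]=+15.000 → step 2: x=0.007, v=0.366, θ₁=-0.033, ω₁=-0.779, θ₂=-0.006, ω₂=0.033, θ₃=0.049, ω₃=0.066
apply F[2]=+15.000 → step 3: x=0.016, v=0.552, θ₁=-0.053, ω₁=-1.224, θ₂=-0.004, ω₂=0.111, θ₃=0.051, ω₃=0.097
apply F[3]=-15.000 → step 4: x=0.026, v=0.386, θ₁=-0.076, ω₁=-1.093, θ₂=-0.001, ω₂=0.279, θ₃=0.053, ω₃=0.129
apply F[4]=-15.000 → step 5: x=0.032, v=0.223, θ₁=-0.097, ω₁=-1.043, θ₂=0.007, ω₂=0.540, θ₃=0.056, ω₃=0.160
apply F[5]=-15.000 → step 6: x=0.035, v=0.064, θ₁=-0.118, ω₁=-1.069, θ₂=0.022, ω₂=0.897, θ₃=0.060, ω₃=0.184
apply F[6]=-15.000 → step 7: x=0.035, v=-0.093, θ₁=-0.141, ω₁=-1.162, θ₂=0.044, ω₂=1.346, θ₃=0.063, ω₃=0.199
apply F[7]=-15.000 → step 8: x=0.031, v=-0.250, θ₁=-0.165, ω₁=-1.294, θ₂=0.076, ω₂=1.865, θ₃=0.067, ω₃=0.202
apply F[8]=-15.000 → step 9: x=0.024, v=-0.409, θ₁=-0.192, ω₁=-1.424, θ₂=0.119, ω₂=2.407, θ₃=0.071, ω₃=0.194
apply F[9]=-15.000 → step 10: x=0.015, v=-0.571, θ₁=-0.222, ω₁=-1.511, θ₂=0.172, ω₂=2.925, θ₃=0.075, ω₃=0.179
apply F[10]=-15.000 → step 11: x=0.002, v=-0.736, θ₁=-0.252, ω₁=-1.528, θ₂=0.235, ω₂=3.387, θ₃=0.079, ω₃=0.163
apply F[11]=-15.000 → step 12: x=-0.015, v=-0.903, θ₁=-0.283, ω₁=-1.470, θ₂=0.307, ω₂=3.790, θ₃=0.082, ω₃=0.150
apply F[12]=-15.000 → step 13: x=-0.035, v=-1.072, θ₁=-0.311, ω₁=-1.342, θ₂=0.387, ω₂=4.148, θ₃=0.085, ω₃=0.143
apply F[13]=-15.000 → step 14: x=-0.058, v=-1.242, θ₁=-0.336, ω₁=-1.150, θ₂=0.473, ω₂=4.477, θ₃=0.088, ω₃=0.144
apply F[14]=-15.000 → step 15: x=-0.084, v=-1.413, θ₁=-0.356, ω₁=-0.895, θ₂=0.566, ω₂=4.793, θ₃=0.090, ω₃=0.155
apply F[15]=-15.000 → step 16: x=-0.114, v=-1.583, θ₁=-0.371, ω₁=-0.579, θ₂=0.665, ω₂=5.106, θ₃=0.094, ω₃=0.178
apply F[16]=-15.000 → step 17: x=-0.148, v=-1.753, θ₁=-0.379, ω₁=-0.195, θ₂=0.770, ω₂=5.426, θ₃=0.098, ω₃=0.213
apply F[17]=-15.000 → step 18: x=-0.184, v=-1.923, θ₁=-0.379, ω₁=0.261, θ₂=0.882, ω₂=5.757, θ₃=0.102, ω₃=0.265
apply F[18]=-15.000 → step 19: x=-0.224, v=-2.093, θ₁=-0.368, ω₁=0.798, θ₂=1.000, ω₂=6.102, θ₃=0.108, ω₃=0.335
apply F[19]=-15.000 → step 20: x=-0.268, v=-2.263, θ₁=-0.346, ω₁=1.423, θ₂=1.126, ω₂=6.455, θ₃=0.116, ω₃=0.427
apply F[20]=-15.000 → step 21: x=-0.315, v=-2.434, θ₁=-0.311, ω₁=2.140, θ₂=1.259, ω₂=6.808, θ₃=0.126, ω₃=0.541
apply F[21]=-15.000 → step 22: x=-0.365, v=-2.606, θ₁=-0.260, ω₁=2.951, θ₂=1.398, ω₂=7.138, θ₃=0.138, ω₃=0.679
apply F[22]=-15.000 → step 23: x=-0.419, v=-2.781, θ₁=-0.192, ω₁=3.845, θ₂=1.544, ω₂=7.409, θ₃=0.153, ω₃=0.836
apply F[23]=-15.000 → step 24: x=-0.477, v=-2.957, θ₁=-0.106, ω₁=4.798, θ₂=1.694, ω₂=7.565, θ₃=0.171, ω₃=1.005
apply F[24]=-15.000 → step 25: x=-0.538, v=-3.136, θ₁=0.000, ω₁=5.768, θ₂=1.845, ω₂=7.528, θ₃=0.193, ω₃=1.170
apply F[25]=-15.000 → step 26: x=-0.602, v=-3.313, θ₁=0.125, ω₁=6.690, θ₂=1.993, ω₂=7.207, θ₃=0.218, ω₃=1.314
apply F[26]=-15.000 → step 27: x=-0.670, v=-3.484, θ₁=0.267, ω₁=7.494, θ₂=2.131, ω₂=6.523, θ₃=0.245, ω₃=1.418
apply F[27]=-15.000 → step 28: x=-0.741, v=-3.641, θ₁=0.423, ω₁=8.130, θ₂=2.251, ω₂=5.444, θ₃=0.274, ω₃=1.475
Max |angle| over trajectory = 2.251 rad; bound = 2.288 → within bound.

Answer: yes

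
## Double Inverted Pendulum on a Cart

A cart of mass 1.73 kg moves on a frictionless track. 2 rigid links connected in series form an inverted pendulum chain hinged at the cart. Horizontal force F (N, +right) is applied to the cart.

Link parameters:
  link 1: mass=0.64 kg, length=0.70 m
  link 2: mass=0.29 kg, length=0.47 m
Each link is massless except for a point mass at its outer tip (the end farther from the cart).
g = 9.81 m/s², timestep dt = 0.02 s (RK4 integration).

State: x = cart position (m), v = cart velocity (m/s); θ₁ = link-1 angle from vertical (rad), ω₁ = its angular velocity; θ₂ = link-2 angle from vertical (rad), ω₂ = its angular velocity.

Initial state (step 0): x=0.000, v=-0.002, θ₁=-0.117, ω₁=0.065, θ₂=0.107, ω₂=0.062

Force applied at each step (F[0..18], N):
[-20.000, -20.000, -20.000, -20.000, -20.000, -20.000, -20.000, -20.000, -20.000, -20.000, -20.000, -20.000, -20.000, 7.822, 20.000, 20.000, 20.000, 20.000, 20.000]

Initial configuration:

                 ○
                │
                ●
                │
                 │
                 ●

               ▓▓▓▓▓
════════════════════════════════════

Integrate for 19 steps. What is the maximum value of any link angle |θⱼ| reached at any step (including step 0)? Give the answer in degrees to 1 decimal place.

Answer: 49.5°

Derivation:
apply F[0]=-20.000 → step 1: x=-0.002, v=-0.220, θ₁=-0.113, ω₁=0.312, θ₂=0.110, ω₂=0.209
apply F[1]=-20.000 → step 2: x=-0.009, v=-0.439, θ₁=-0.104, ω₁=0.563, θ₂=0.115, ω₂=0.353
apply F[2]=-20.000 → step 3: x=-0.020, v=-0.659, θ₁=-0.091, ω₁=0.821, θ₂=0.124, ω₂=0.490
apply F[3]=-20.000 → step 4: x=-0.035, v=-0.882, θ₁=-0.072, ω₁=1.089, θ₂=0.135, ω₂=0.616
apply F[4]=-20.000 → step 5: x=-0.055, v=-1.107, θ₁=-0.047, ω₁=1.371, θ₂=0.148, ω₂=0.730
apply F[5]=-20.000 → step 6: x=-0.079, v=-1.335, θ₁=-0.017, ω₁=1.669, θ₂=0.164, ω₂=0.826
apply F[6]=-20.000 → step 7: x=-0.109, v=-1.567, θ₁=0.020, ω₁=1.984, θ₂=0.181, ω₂=0.903
apply F[7]=-20.000 → step 8: x=-0.142, v=-1.800, θ₁=0.063, ω₁=2.318, θ₂=0.200, ω₂=0.957
apply F[8]=-20.000 → step 9: x=-0.181, v=-2.035, θ₁=0.113, ω₁=2.671, θ₂=0.219, ω₂=0.990
apply F[9]=-20.000 → step 10: x=-0.224, v=-2.270, θ₁=0.170, ω₁=3.040, θ₂=0.239, ω₂=1.002
apply F[10]=-20.000 → step 11: x=-0.271, v=-2.501, θ₁=0.234, ω₁=3.419, θ₂=0.259, ω₂=1.002
apply F[11]=-20.000 → step 12: x=-0.324, v=-2.724, θ₁=0.307, ω₁=3.800, θ₂=0.279, ω₂=1.003
apply F[12]=-20.000 → step 13: x=-0.380, v=-2.934, θ₁=0.386, ω₁=4.174, θ₂=0.300, ω₂=1.024
apply F[13]=+7.822 → step 14: x=-0.438, v=-2.838, θ₁=0.470, ω₁=4.162, θ₂=0.320, ω₂=1.033
apply F[14]=+20.000 → step 15: x=-0.492, v=-2.617, θ₁=0.551, ω₁=4.028, θ₂=0.341, ω₂=1.011
apply F[15]=+20.000 → step 16: x=-0.543, v=-2.403, θ₁=0.631, ω₁=3.938, θ₂=0.361, ω₂=0.969
apply F[16]=+20.000 → step 17: x=-0.589, v=-2.193, θ₁=0.709, ω₁=3.888, θ₂=0.379, ω₂=0.910
apply F[17]=+20.000 → step 18: x=-0.630, v=-1.987, θ₁=0.787, ω₁=3.876, θ₂=0.397, ω₂=0.836
apply F[18]=+20.000 → step 19: x=-0.668, v=-1.782, θ₁=0.865, ω₁=3.898, θ₂=0.413, ω₂=0.753
Max |angle| over trajectory = 0.865 rad = 49.5°.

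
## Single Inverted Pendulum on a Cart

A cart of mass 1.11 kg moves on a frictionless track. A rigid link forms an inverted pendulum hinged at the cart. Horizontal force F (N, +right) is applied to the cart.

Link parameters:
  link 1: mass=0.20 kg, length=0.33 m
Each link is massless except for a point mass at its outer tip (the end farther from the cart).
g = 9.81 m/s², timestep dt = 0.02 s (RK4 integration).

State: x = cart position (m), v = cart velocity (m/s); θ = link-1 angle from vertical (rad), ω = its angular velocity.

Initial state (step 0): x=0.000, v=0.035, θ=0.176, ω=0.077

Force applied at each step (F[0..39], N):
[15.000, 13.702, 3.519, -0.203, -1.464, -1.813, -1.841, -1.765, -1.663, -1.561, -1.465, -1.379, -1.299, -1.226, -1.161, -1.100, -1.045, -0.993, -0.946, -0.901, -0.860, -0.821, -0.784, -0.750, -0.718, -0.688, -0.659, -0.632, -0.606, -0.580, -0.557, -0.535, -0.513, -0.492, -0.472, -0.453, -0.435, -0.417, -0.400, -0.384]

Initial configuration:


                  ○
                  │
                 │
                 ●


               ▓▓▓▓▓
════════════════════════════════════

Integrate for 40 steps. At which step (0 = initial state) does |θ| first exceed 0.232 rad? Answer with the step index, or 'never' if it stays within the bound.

Answer: never

Derivation:
apply F[0]=+15.000 → step 1: x=0.003, v=0.298, θ=0.171, ω=-0.604
apply F[1]=+13.702 → step 2: x=0.012, v=0.538, θ=0.152, ω=-1.226
apply F[2]=+3.519 → step 3: x=0.023, v=0.597, θ=0.127, ω=-1.319
apply F[3]=-0.203 → step 4: x=0.035, v=0.589, θ=0.102, ω=-1.229
apply F[4]=-1.464 → step 5: x=0.046, v=0.560, θ=0.078, ω=-1.087
apply F[5]=-1.813 → step 6: x=0.057, v=0.525, θ=0.058, ω=-0.941
apply F[6]=-1.841 → step 7: x=0.067, v=0.490, θ=0.041, ω=-0.806
apply F[7]=-1.765 → step 8: x=0.077, v=0.457, θ=0.026, ω=-0.687
apply F[8]=-1.663 → step 9: x=0.086, v=0.427, θ=0.013, ω=-0.583
apply F[9]=-1.561 → step 10: x=0.094, v=0.398, θ=0.002, ω=-0.492
apply F[10]=-1.465 → step 11: x=0.102, v=0.372, θ=-0.007, ω=-0.414
apply F[11]=-1.379 → step 12: x=0.109, v=0.347, θ=-0.014, ω=-0.346
apply F[12]=-1.299 → step 13: x=0.116, v=0.325, θ=-0.021, ω=-0.287
apply F[13]=-1.226 → step 14: x=0.122, v=0.303, θ=-0.026, ω=-0.237
apply F[14]=-1.161 → step 15: x=0.128, v=0.283, θ=-0.030, ω=-0.193
apply F[15]=-1.100 → step 16: x=0.133, v=0.265, θ=-0.034, ω=-0.155
apply F[16]=-1.045 → step 17: x=0.138, v=0.247, θ=-0.036, ω=-0.123
apply F[17]=-0.993 → step 18: x=0.143, v=0.231, θ=-0.039, ω=-0.095
apply F[18]=-0.946 → step 19: x=0.148, v=0.215, θ=-0.040, ω=-0.071
apply F[19]=-0.901 → step 20: x=0.152, v=0.200, θ=-0.041, ω=-0.050
apply F[20]=-0.860 → step 21: x=0.156, v=0.186, θ=-0.042, ω=-0.033
apply F[21]=-0.821 → step 22: x=0.159, v=0.173, θ=-0.043, ω=-0.018
apply F[22]=-0.784 → step 23: x=0.162, v=0.160, θ=-0.043, ω=-0.005
apply F[23]=-0.750 → step 24: x=0.166, v=0.148, θ=-0.043, ω=0.006
apply F[24]=-0.718 → step 25: x=0.168, v=0.137, θ=-0.043, ω=0.015
apply F[25]=-0.688 → step 26: x=0.171, v=0.126, θ=-0.042, ω=0.022
apply F[26]=-0.659 → step 27: x=0.173, v=0.115, θ=-0.042, ω=0.029
apply F[27]=-0.632 → step 28: x=0.176, v=0.106, θ=-0.041, ω=0.034
apply F[28]=-0.606 → step 29: x=0.178, v=0.096, θ=-0.041, ω=0.038
apply F[29]=-0.580 → step 30: x=0.179, v=0.087, θ=-0.040, ω=0.042
apply F[30]=-0.557 → step 31: x=0.181, v=0.078, θ=-0.039, ω=0.045
apply F[31]=-0.535 → step 32: x=0.183, v=0.070, θ=-0.038, ω=0.047
apply F[32]=-0.513 → step 33: x=0.184, v=0.062, θ=-0.037, ω=0.049
apply F[33]=-0.492 → step 34: x=0.185, v=0.055, θ=-0.036, ω=0.050
apply F[34]=-0.472 → step 35: x=0.186, v=0.047, θ=-0.035, ω=0.051
apply F[35]=-0.453 → step 36: x=0.187, v=0.040, θ=-0.034, ω=0.052
apply F[36]=-0.435 → step 37: x=0.188, v=0.034, θ=-0.033, ω=0.052
apply F[37]=-0.417 → step 38: x=0.188, v=0.027, θ=-0.032, ω=0.052
apply F[38]=-0.400 → step 39: x=0.189, v=0.021, θ=-0.031, ω=0.052
apply F[39]=-0.384 → step 40: x=0.189, v=0.015, θ=-0.030, ω=0.051
max |θ| = 0.176 ≤ 0.232 over all 41 states.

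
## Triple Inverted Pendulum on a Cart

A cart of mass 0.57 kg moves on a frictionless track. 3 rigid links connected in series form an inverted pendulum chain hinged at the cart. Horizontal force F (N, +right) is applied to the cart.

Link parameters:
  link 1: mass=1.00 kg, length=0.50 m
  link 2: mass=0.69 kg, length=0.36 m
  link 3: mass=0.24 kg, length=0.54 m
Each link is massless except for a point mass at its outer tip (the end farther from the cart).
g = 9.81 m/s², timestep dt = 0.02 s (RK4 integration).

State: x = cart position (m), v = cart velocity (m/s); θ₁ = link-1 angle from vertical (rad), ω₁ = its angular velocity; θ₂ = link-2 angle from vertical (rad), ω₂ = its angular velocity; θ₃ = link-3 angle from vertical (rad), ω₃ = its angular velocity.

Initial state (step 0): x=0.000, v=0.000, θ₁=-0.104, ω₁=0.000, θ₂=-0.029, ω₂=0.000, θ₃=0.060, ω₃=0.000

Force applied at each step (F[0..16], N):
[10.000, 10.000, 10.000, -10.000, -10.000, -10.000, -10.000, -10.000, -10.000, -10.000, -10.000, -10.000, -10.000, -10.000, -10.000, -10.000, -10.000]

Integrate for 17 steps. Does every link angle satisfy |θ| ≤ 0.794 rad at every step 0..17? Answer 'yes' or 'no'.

Answer: yes

Derivation:
apply F[0]=+10.000 → step 1: x=0.004, v=0.404, θ₁=-0.113, ω₁=-0.868, θ₂=-0.029, ω₂=0.049, θ₃=0.060, ω₃=0.033
apply F[1]=+10.000 → step 2: x=0.016, v=0.808, θ₁=-0.139, ω₁=-1.739, θ₂=-0.027, ω₂=0.103, θ₃=0.061, ω₃=0.060
apply F[2]=+10.000 → step 3: x=0.036, v=1.202, θ₁=-0.182, ω₁=-2.599, θ₂=-0.024, ω₂=0.154, θ₃=0.063, ω₃=0.078
apply F[3]=-10.000 → step 4: x=0.058, v=0.972, θ₁=-0.231, ω₁=-2.289, θ₂=-0.020, ω₂=0.311, θ₃=0.065, ω₃=0.115
apply F[4]=-10.000 → step 5: x=0.075, v=0.775, θ₁=-0.274, ω₁=-2.082, θ₂=-0.012, ω₂=0.526, θ₃=0.067, ω₃=0.151
apply F[5]=-10.000 → step 6: x=0.089, v=0.603, θ₁=-0.315, ω₁=-1.958, θ₂=0.002, ω₂=0.791, θ₃=0.071, ω₃=0.182
apply F[6]=-10.000 → step 7: x=0.100, v=0.449, θ₁=-0.353, ω₁=-1.897, θ₂=0.020, ω₂=1.102, θ₃=0.075, ω₃=0.208
apply F[7]=-10.000 → step 8: x=0.107, v=0.306, θ₁=-0.391, ω₁=-1.883, θ₂=0.046, ω₂=1.452, θ₃=0.079, ω₃=0.224
apply F[8]=-10.000 → step 9: x=0.112, v=0.170, θ₁=-0.429, ω₁=-1.901, θ₂=0.079, ω₂=1.837, θ₃=0.083, ω₃=0.231
apply F[9]=-10.000 → step 10: x=0.114, v=0.037, θ₁=-0.467, ω₁=-1.937, θ₂=0.120, ω₂=2.251, θ₃=0.088, ω₃=0.228
apply F[10]=-10.000 → step 11: x=0.113, v=-0.098, θ₁=-0.506, ω₁=-1.978, θ₂=0.169, ω₂=2.687, θ₃=0.092, ω₃=0.216
apply F[11]=-10.000 → step 12: x=0.110, v=-0.235, θ₁=-0.546, ω₁=-2.014, θ₂=0.227, ω₂=3.138, θ₃=0.097, ω₃=0.200
apply F[12]=-10.000 → step 13: x=0.104, v=-0.377, θ₁=-0.587, ω₁=-2.035, θ₂=0.294, ω₂=3.598, θ₃=0.101, ω₃=0.187
apply F[13]=-10.000 → step 14: x=0.095, v=-0.521, θ₁=-0.627, ω₁=-2.034, θ₂=0.371, ω₂=4.062, θ₃=0.104, ω₃=0.182
apply F[14]=-10.000 → step 15: x=0.083, v=-0.666, θ₁=-0.668, ω₁=-2.008, θ₂=0.457, ω₂=4.528, θ₃=0.108, ω₃=0.197
apply F[15]=-10.000 → step 16: x=0.068, v=-0.809, θ₁=-0.707, ω₁=-1.954, θ₂=0.552, ω₂=4.993, θ₃=0.112, ω₃=0.243
apply F[16]=-10.000 → step 17: x=0.051, v=-0.945, θ₁=-0.746, ω₁=-1.873, θ₂=0.657, ω₂=5.458, θ₃=0.118, ω₃=0.333
Max |angle| over trajectory = 0.746 rad; bound = 0.794 → within bound.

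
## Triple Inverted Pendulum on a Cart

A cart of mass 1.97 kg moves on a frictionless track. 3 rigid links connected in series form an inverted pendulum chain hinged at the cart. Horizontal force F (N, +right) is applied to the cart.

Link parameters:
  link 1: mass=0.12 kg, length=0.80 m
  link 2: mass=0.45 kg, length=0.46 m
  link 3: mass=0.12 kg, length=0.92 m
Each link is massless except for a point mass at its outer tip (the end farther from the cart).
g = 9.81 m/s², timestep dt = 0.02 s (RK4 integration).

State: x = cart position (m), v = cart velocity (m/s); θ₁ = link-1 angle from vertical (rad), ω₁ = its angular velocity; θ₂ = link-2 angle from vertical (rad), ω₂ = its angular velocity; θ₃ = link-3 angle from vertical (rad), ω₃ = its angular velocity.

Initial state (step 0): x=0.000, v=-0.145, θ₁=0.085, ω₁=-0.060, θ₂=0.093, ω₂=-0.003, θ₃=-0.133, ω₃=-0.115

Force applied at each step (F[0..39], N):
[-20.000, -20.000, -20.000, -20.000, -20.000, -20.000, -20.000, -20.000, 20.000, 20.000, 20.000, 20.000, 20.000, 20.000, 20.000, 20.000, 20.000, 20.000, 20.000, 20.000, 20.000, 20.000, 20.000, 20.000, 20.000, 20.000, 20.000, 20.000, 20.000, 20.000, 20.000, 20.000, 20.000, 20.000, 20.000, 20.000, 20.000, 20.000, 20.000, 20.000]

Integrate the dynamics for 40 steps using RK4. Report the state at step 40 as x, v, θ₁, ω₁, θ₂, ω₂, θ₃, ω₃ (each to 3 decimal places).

apply F[0]=-20.000 → step 1: x=-0.005, v=-0.353, θ₁=0.087, ω₁=0.212, θ₂=0.093, ω₂=0.036, θ₃=-0.136, ω₃=-0.169
apply F[1]=-20.000 → step 2: x=-0.014, v=-0.562, θ₁=0.094, ω₁=0.489, θ₂=0.094, ω₂=0.068, θ₃=-0.140, ω₃=-0.224
apply F[2]=-20.000 → step 3: x=-0.027, v=-0.771, θ₁=0.106, ω₁=0.777, θ₂=0.096, ω₂=0.081, θ₃=-0.145, ω₃=-0.277
apply F[3]=-20.000 → step 4: x=-0.045, v=-0.980, θ₁=0.125, ω₁=1.082, θ₂=0.097, ω₂=0.067, θ₃=-0.151, ω₃=-0.328
apply F[4]=-20.000 → step 5: x=-0.067, v=-1.189, θ₁=0.150, ω₁=1.406, θ₂=0.098, ω₂=0.020, θ₃=-0.158, ω₃=-0.376
apply F[5]=-20.000 → step 6: x=-0.093, v=-1.399, θ₁=0.181, ω₁=1.749, θ₂=0.098, ω₂=-0.058, θ₃=-0.166, ω₃=-0.416
apply F[6]=-20.000 → step 7: x=-0.123, v=-1.608, θ₁=0.220, ω₁=2.104, θ₂=0.096, ω₂=-0.154, θ₃=-0.174, ω₃=-0.447
apply F[7]=-20.000 → step 8: x=-0.157, v=-1.815, θ₁=0.265, ω₁=2.457, θ₂=0.092, ω₂=-0.238, θ₃=-0.184, ω₃=-0.465
apply F[8]=+20.000 → step 9: x=-0.191, v=-1.624, θ₁=0.314, ω₁=2.437, θ₂=0.084, ω₂=-0.521, θ₃=-0.193, ω₃=-0.509
apply F[9]=+20.000 → step 10: x=-0.222, v=-1.434, θ₁=0.363, ω₁=2.457, θ₂=0.071, ω₂=-0.863, θ₃=-0.204, ω₃=-0.549
apply F[10]=+20.000 → step 11: x=-0.249, v=-1.244, θ₁=0.413, ω₁=2.500, θ₂=0.050, ω₂=-1.241, θ₃=-0.215, ω₃=-0.582
apply F[11]=+20.000 → step 12: x=-0.272, v=-1.053, θ₁=0.463, ω₁=2.552, θ₂=0.021, ω₂=-1.627, θ₃=-0.227, ω₃=-0.607
apply F[12]=+20.000 → step 13: x=-0.291, v=-0.861, θ₁=0.515, ω₁=2.600, θ₂=-0.015, ω₂=-2.003, θ₃=-0.240, ω₃=-0.624
apply F[13]=+20.000 → step 14: x=-0.306, v=-0.667, θ₁=0.567, ω₁=2.635, θ₂=-0.059, ω₂=-2.357, θ₃=-0.252, ω₃=-0.635
apply F[14]=+20.000 → step 15: x=-0.317, v=-0.472, θ₁=0.620, ω₁=2.653, θ₂=-0.109, ω₂=-2.685, θ₃=-0.265, ω₃=-0.640
apply F[15]=+20.000 → step 16: x=-0.325, v=-0.277, θ₁=0.673, ω₁=2.654, θ₂=-0.166, ω₂=-2.992, θ₃=-0.278, ω₃=-0.642
apply F[16]=+20.000 → step 17: x=-0.328, v=-0.080, θ₁=0.726, ω₁=2.636, θ₂=-0.229, ω₂=-3.285, θ₃=-0.291, ω₃=-0.643
apply F[17]=+20.000 → step 18: x=-0.328, v=0.116, θ₁=0.778, ω₁=2.600, θ₂=-0.298, ω₂=-3.573, θ₃=-0.303, ω₃=-0.642
apply F[18]=+20.000 → step 19: x=-0.324, v=0.313, θ₁=0.830, ω₁=2.544, θ₂=-0.372, ω₂=-3.867, θ₃=-0.316, ω₃=-0.643
apply F[19]=+20.000 → step 20: x=-0.316, v=0.509, θ₁=0.880, ω₁=2.464, θ₂=-0.452, ω₂=-4.177, θ₃=-0.329, ω₃=-0.645
apply F[20]=+20.000 → step 21: x=-0.303, v=0.704, θ₁=0.928, ω₁=2.356, θ₂=-0.539, ω₂=-4.520, θ₃=-0.342, ω₃=-0.651
apply F[21]=+20.000 → step 22: x=-0.287, v=0.898, θ₁=0.974, ω₁=2.209, θ₂=-0.633, ω₂=-4.912, θ₃=-0.355, ω₃=-0.662
apply F[22]=+20.000 → step 23: x=-0.268, v=1.090, θ₁=1.016, ω₁=2.009, θ₂=-0.736, ω₂=-5.379, θ₃=-0.369, ω₃=-0.683
apply F[23]=+20.000 → step 24: x=-0.244, v=1.278, θ₁=1.054, ω₁=1.735, θ₂=-0.849, ω₂=-5.958, θ₃=-0.383, ω₃=-0.718
apply F[24]=+20.000 → step 25: x=-0.216, v=1.460, θ₁=1.085, ω₁=1.350, θ₂=-0.976, ω₂=-6.705, θ₃=-0.398, ω₃=-0.781
apply F[25]=+20.000 → step 26: x=-0.185, v=1.632, θ₁=1.107, ω₁=0.799, θ₂=-1.119, ω₂=-7.706, θ₃=-0.414, ω₃=-0.892
apply F[26]=+20.000 → step 27: x=-0.151, v=1.785, θ₁=1.115, ω₁=-0.005, θ₂=-1.287, ω₂=-9.099, θ₃=-0.434, ω₃=-1.102
apply F[27]=+20.000 → step 28: x=-0.114, v=1.900, θ₁=1.104, ω₁=-1.177, θ₂=-1.487, ω₂=-11.075, θ₃=-0.460, ω₃=-1.523
apply F[28]=+20.000 → step 29: x=-0.076, v=1.936, θ₁=1.065, ω₁=-2.750, θ₂=-1.734, ω₂=-13.729, θ₃=-0.498, ω₃=-2.404
apply F[29]=+20.000 → step 30: x=-0.038, v=1.838, θ₁=0.995, ω₁=-4.127, θ₂=-2.036, ω₂=-16.201, θ₃=-0.562, ω₃=-4.134
apply F[30]=+20.000 → step 31: x=-0.003, v=1.664, θ₁=0.913, ω₁=-3.698, θ₂=-2.362, ω₂=-15.803, θ₃=-0.667, ω₃=-6.426
apply F[31]=+20.000 → step 32: x=0.030, v=1.613, θ₁=0.857, ω₁=-1.814, θ₂=-2.649, ω₂=-12.725, θ₃=-0.813, ω₃=-8.015
apply F[32]=+20.000 → step 33: x=0.063, v=1.698, θ₁=0.838, ω₁=-0.224, θ₂=-2.873, ω₂=-9.772, θ₃=-0.982, ω₃=-8.761
apply F[33]=+20.000 → step 34: x=0.098, v=1.846, θ₁=0.844, ω₁=0.769, θ₂=-3.045, ω₂=-7.570, θ₃=-1.161, ω₃=-9.102
apply F[34]=+20.000 → step 35: x=0.137, v=2.019, θ₁=0.866, ω₁=1.365, θ₂=-3.179, ω₂=-5.870, θ₃=-1.345, ω₃=-9.270
apply F[35]=+20.000 → step 36: x=0.179, v=2.203, θ₁=0.897, ω₁=1.734, θ₂=-3.282, ω₂=-4.436, θ₃=-1.532, ω₃=-9.360
apply F[36]=+20.000 → step 37: x=0.225, v=2.392, θ₁=0.935, ω₁=1.982, θ₂=-3.357, ω₂=-3.132, θ₃=-1.719, ω₃=-9.411
apply F[37]=+20.000 → step 38: x=0.275, v=2.583, θ₁=0.976, ω₁=2.180, θ₂=-3.407, ω₂=-1.894, θ₃=-1.908, ω₃=-9.445
apply F[38]=+20.000 → step 39: x=0.328, v=2.775, θ₁=1.022, ω₁=2.379, θ₂=-3.433, ω₂=-0.702, θ₃=-2.097, ω₃=-9.474
apply F[39]=+20.000 → step 40: x=0.386, v=2.968, θ₁=1.072, ω₁=2.623, θ₂=-3.436, ω₂=0.430, θ₃=-2.287, ω₃=-9.508

Answer: x=0.386, v=2.968, θ₁=1.072, ω₁=2.623, θ₂=-3.436, ω₂=0.430, θ₃=-2.287, ω₃=-9.508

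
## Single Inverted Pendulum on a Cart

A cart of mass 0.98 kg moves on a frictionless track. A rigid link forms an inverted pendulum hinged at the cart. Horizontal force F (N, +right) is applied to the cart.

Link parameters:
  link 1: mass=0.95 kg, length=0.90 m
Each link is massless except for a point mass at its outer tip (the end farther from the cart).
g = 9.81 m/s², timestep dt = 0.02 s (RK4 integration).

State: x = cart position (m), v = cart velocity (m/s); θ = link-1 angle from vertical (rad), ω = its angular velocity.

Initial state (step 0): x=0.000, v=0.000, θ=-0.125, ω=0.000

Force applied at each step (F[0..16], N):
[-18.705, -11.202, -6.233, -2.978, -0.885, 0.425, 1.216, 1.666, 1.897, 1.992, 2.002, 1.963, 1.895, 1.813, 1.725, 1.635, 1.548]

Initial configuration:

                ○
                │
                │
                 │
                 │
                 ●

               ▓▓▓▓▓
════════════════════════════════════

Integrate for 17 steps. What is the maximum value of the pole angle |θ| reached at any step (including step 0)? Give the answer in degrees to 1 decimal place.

Answer: 7.2°

Derivation:
apply F[0]=-18.705 → step 1: x=-0.004, v=-0.353, θ=-0.121, ω=0.363
apply F[1]=-11.202 → step 2: x=-0.013, v=-0.558, θ=-0.112, ω=0.563
apply F[2]=-6.233 → step 3: x=-0.025, v=-0.664, θ=-0.100, ω=0.657
apply F[3]=-2.978 → step 4: x=-0.039, v=-0.708, θ=-0.087, ω=0.685
apply F[4]=-0.885 → step 5: x=-0.053, v=-0.711, θ=-0.073, ω=0.672
apply F[5]=+0.425 → step 6: x=-0.067, v=-0.691, θ=-0.060, ω=0.634
apply F[6]=+1.216 → step 7: x=-0.080, v=-0.656, θ=-0.048, ω=0.584
apply F[7]=+1.666 → step 8: x=-0.093, v=-0.614, θ=-0.037, ω=0.529
apply F[8]=+1.897 → step 9: x=-0.105, v=-0.570, θ=-0.027, ω=0.473
apply F[9]=+1.992 → step 10: x=-0.116, v=-0.525, θ=-0.018, ω=0.418
apply F[10]=+2.002 → step 11: x=-0.126, v=-0.482, θ=-0.010, ω=0.367
apply F[11]=+1.963 → step 12: x=-0.135, v=-0.440, θ=-0.003, ω=0.320
apply F[12]=+1.895 → step 13: x=-0.143, v=-0.402, θ=0.003, ω=0.277
apply F[13]=+1.813 → step 14: x=-0.151, v=-0.366, θ=0.008, ω=0.238
apply F[14]=+1.725 → step 15: x=-0.158, v=-0.333, θ=0.013, ω=0.203
apply F[15]=+1.635 → step 16: x=-0.164, v=-0.302, θ=0.016, ω=0.172
apply F[16]=+1.548 → step 17: x=-0.170, v=-0.274, θ=0.019, ω=0.145
Max |angle| over trajectory = 0.125 rad = 7.2°.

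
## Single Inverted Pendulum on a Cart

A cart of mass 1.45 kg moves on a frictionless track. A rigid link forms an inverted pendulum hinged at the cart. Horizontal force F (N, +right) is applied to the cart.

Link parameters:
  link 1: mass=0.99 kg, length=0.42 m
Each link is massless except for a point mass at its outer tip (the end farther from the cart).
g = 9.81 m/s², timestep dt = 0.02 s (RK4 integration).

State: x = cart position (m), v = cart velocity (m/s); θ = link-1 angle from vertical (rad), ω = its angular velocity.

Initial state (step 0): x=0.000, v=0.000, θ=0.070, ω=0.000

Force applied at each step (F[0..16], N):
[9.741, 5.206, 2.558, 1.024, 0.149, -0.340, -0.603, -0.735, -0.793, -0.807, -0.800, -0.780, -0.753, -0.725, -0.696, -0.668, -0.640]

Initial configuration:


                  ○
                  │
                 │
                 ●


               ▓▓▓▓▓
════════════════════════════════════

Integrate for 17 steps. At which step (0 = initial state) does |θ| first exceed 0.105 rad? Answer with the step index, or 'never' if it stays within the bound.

apply F[0]=+9.741 → step 1: x=0.001, v=0.125, θ=0.067, ω=-0.264
apply F[1]=+5.206 → step 2: x=0.004, v=0.188, θ=0.061, ω=-0.384
apply F[2]=+2.558 → step 3: x=0.008, v=0.215, θ=0.053, ω=-0.423
apply F[3]=+1.024 → step 4: x=0.013, v=0.223, θ=0.044, ω=-0.419
apply F[4]=+0.149 → step 5: x=0.017, v=0.220, θ=0.036, ω=-0.392
apply F[5]=-0.340 → step 6: x=0.022, v=0.211, θ=0.029, ω=-0.355
apply F[6]=-0.603 → step 7: x=0.026, v=0.199, θ=0.022, ω=-0.315
apply F[7]=-0.735 → step 8: x=0.029, v=0.186, θ=0.016, ω=-0.276
apply F[8]=-0.793 → step 9: x=0.033, v=0.174, θ=0.011, ω=-0.240
apply F[9]=-0.807 → step 10: x=0.036, v=0.161, θ=0.007, ω=-0.206
apply F[10]=-0.800 → step 11: x=0.040, v=0.150, θ=0.003, ω=-0.176
apply F[11]=-0.780 → step 12: x=0.042, v=0.139, θ=-0.000, ω=-0.150
apply F[12]=-0.753 → step 13: x=0.045, v=0.129, θ=-0.003, ω=-0.126
apply F[13]=-0.725 → step 14: x=0.048, v=0.119, θ=-0.005, ω=-0.106
apply F[14]=-0.696 → step 15: x=0.050, v=0.110, θ=-0.007, ω=-0.088
apply F[15]=-0.668 → step 16: x=0.052, v=0.102, θ=-0.009, ω=-0.073
apply F[16]=-0.640 → step 17: x=0.054, v=0.095, θ=-0.010, ω=-0.059
max |θ| = 0.070 ≤ 0.105 over all 18 states.

Answer: never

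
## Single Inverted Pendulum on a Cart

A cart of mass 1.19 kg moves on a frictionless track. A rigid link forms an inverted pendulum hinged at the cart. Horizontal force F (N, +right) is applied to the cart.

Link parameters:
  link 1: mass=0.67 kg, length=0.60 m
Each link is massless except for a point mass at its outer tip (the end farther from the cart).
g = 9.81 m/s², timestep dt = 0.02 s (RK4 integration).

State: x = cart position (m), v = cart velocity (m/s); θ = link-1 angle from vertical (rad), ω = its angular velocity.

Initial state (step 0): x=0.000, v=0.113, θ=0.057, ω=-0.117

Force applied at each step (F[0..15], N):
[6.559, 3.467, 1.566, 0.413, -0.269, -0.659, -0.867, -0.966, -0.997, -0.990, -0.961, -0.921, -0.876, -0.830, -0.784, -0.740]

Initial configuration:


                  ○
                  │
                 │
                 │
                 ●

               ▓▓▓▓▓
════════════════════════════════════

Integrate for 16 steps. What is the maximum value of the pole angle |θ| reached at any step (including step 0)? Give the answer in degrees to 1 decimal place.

apply F[0]=+6.559 → step 1: x=0.003, v=0.217, θ=0.053, ω=-0.272
apply F[1]=+3.467 → step 2: x=0.008, v=0.270, θ=0.047, ω=-0.343
apply F[2]=+1.566 → step 3: x=0.014, v=0.291, θ=0.040, ω=-0.365
apply F[3]=+0.413 → step 4: x=0.020, v=0.294, θ=0.033, ω=-0.358
apply F[4]=-0.269 → step 5: x=0.025, v=0.286, θ=0.026, ω=-0.336
apply F[5]=-0.659 → step 6: x=0.031, v=0.273, θ=0.019, ω=-0.306
apply F[6]=-0.867 → step 7: x=0.036, v=0.257, θ=0.014, ω=-0.273
apply F[7]=-0.966 → step 8: x=0.041, v=0.239, θ=0.008, ω=-0.240
apply F[8]=-0.997 → step 9: x=0.046, v=0.222, θ=0.004, ω=-0.209
apply F[9]=-0.990 → step 10: x=0.050, v=0.205, θ=0.000, ω=-0.181
apply F[10]=-0.961 → step 11: x=0.054, v=0.189, θ=-0.003, ω=-0.155
apply F[11]=-0.921 → step 12: x=0.058, v=0.174, θ=-0.006, ω=-0.131
apply F[12]=-0.876 → step 13: x=0.061, v=0.160, θ=-0.009, ω=-0.111
apply F[13]=-0.830 → step 14: x=0.064, v=0.147, θ=-0.011, ω=-0.092
apply F[14]=-0.784 → step 15: x=0.067, v=0.135, θ=-0.012, ω=-0.076
apply F[15]=-0.740 → step 16: x=0.070, v=0.124, θ=-0.014, ω=-0.062
Max |angle| over trajectory = 0.057 rad = 3.3°.

Answer: 3.3°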